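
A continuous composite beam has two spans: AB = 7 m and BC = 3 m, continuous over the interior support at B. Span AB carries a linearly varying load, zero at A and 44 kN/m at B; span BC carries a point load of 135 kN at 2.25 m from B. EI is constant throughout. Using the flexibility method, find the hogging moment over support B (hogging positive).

Release continuity at B by inserting a hinge; the redundant is the internal moment M_B. The primary structure is two simply-supported spans AB and BC.
Rotations at B on the released spans (each span's end-slope, ×1/EI):
  span AB: triangular load, peak 44: w₀L³/(45EI) = 335.4/EI
  span BC: point load 135 at a = 2.25: Pab(L + b)/(6LEI) = 47.46/EI
  relative rotation θ_0 = (335.4 + 47.46)/EI = 382.8/EI
A unit hogging moment at B produces rotation L₁/(3EI) + L₂/(3EI) = 3.333/EI.
Slope continuity at B: θ_0 = M_B·3.333/EI, so M_B = 382.8/3.333 = 114.9 kN·m (hogging).

M_B = 114.9 kN·m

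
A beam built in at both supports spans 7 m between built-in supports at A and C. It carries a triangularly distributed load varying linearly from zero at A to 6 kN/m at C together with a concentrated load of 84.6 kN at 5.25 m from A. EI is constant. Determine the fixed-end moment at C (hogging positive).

M_C = 97.98 kN·m

Release both end moments; the primary structure is a simply-supported span AC with redundants M_A and M_C.
End rotations of the released simple span under the applied load (×1/EI):
  at A: triangular load, peak 6: 7w₀L³/(360EI) = 40.02/EI
  at C: triangular load, peak 6: w₀L³/(45EI) = 45.73/EI
  at A: point load 84.6 at a = 5.25: Pab(L + b)/(6LEI) = 161.9/EI
  at C: point load 84.6 at a = 5.25: Pab(L + a)/(6LEI) = 226.7/EI
  θ_A0 = 201.9/EI,  θ_C0 = 272.4/EI
Flexibility coefficients: a unit moment at one end gives L/(3EI) there and L/(6EI) at the far end, so f₁₁ = f₂₂ = 2.333/EI and f₁₂ = f₂₁ = 1.167/EI.
Compatibility — zero rotation at each built-in end:
  2.333 M_A + 1.167 M_C = 201.9
  1.167 M_A + 2.333 M_C = 272.4
Solving the pair gives M_A = 37.56 kN·m and M_C = 97.98 kN·m (hogging).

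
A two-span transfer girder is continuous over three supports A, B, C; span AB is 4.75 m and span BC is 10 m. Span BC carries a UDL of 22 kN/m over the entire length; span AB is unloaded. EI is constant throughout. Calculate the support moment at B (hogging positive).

M_B = 186.4 kN·m

Take M_B as the redundant. Released structure: two simple spans AB and BC with a hinge at B.
End slopes at the hinge B, treating each span as simply supported:
  span BC: UDL 22: wL³/(24EI) = 916.7/EI
  relative rotation θ_0 = (0 + 916.7)/EI = 916.7/EI
A unit hogging moment at B produces rotation L₁/(3EI) + L₂/(3EI) = 4.917/EI.
Slope continuity at B: θ_0 = M_B·4.917/EI, so M_B = 916.7/4.917 = 186.4 kN·m (hogging).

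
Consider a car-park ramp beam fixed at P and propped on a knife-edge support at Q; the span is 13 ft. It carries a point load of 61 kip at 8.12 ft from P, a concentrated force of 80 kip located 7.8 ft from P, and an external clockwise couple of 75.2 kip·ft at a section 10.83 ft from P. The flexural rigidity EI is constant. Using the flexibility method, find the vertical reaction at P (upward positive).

Release the roller at Q. Primary structure: cantilever fixed at P.
Free-end deflection of the primary structure under the applied loading (downward +):
  point load 61 at a = 8.12: Pa²(3L − a)/(6EI) = 20700/EI
  point load 80 at a = 7.8: Pa²(3L − a)/(6EI) = 25309/EI
  clockwise couple 75.2 at a = 10.83: M₀a(2L − a)/(2EI) = 6177/EI
  δ_0 = 52187/EI
Flexibility coefficient — unit upward force at Q: δ_{QQ} = L³/(3EI) = 732.3/EI.
Compatibility at Q: δ_0 − R_Q·δ_{QQ} = 0, so R_Q = 52187/732.3 = 71.26 kip.
Vertical equilibrium: R_P = ΣP − R_Q = 141 − 71.26 = 69.74 kip.

R_P = 69.74 kip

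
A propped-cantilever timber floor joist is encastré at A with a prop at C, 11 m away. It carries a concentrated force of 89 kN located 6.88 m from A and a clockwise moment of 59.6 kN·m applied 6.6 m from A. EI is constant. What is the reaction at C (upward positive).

Release the roller at C. Primary structure: cantilever fixed at A.
Primary-structure tip deflection at C by superposition:
  point load 89 at a = 6.88: Pa²(3L − a)/(6EI) = 18340/EI
  clockwise couple 59.6 at a = 6.6: M₀a(2L − a)/(2EI) = 3029/EI
  δ_0 = 21368/EI
Tip deflection under a unit load at C: L³/(3EI) = 443.7/EI.
The prop prevents deflection at C: R_C = δ_0/δ_{CC} = 21368/443.7 = 48.16 kN.

R_C = 48.16 kN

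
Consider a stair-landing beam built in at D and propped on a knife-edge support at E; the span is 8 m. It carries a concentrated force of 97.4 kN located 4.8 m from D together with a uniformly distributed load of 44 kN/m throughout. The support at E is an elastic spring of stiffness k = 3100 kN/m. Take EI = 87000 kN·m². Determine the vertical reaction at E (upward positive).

Remove the prop at E; the released (primary) structure is a cantilever built in at D.
Deflection at E on the released cantilever, summing each load's contribution:
  point load 97.4 at a = 4.8: Pa²(3L − a)/(6EI) = 7181/EI
  UDL 44: wL⁴/(8EI) = 22528/EI
  δ_0 = 29709/EI
Tip deflection under a unit load at E: L³/(3EI) = 170.7/EI.
With EI = 87000 kN·m²: δ_0 = 0.34148 m and δ_{EE} = 0.001962 m/kN.
Compatibility — the spring shortens by R_E/k under the reaction it provides: δ_0 − R_E·δ_{EE} = R_E/k. With 1/k = 0.000323 m/kN, R_E = δ_0 / (δ_{EE} + 1/k) = 0.34148 / (0.001962 + 0.000323) = 149.5 kN.

R_E = 149.5 kN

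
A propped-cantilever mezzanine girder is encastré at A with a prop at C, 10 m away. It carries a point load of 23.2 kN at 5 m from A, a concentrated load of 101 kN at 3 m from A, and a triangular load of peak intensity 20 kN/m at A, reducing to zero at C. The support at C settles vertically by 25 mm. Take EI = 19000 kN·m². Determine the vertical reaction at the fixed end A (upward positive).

Take the reaction at C as the redundant and release it; the primary structure is a cantilever fixed at A.
Free-end deflection of the primary structure under the applied loading (downward +):
  point load 23.2 at a = 5: Pa²(3L − a)/(6EI) = 2417/EI
  point load 101 at a = 3: Pa²(3L − a)/(6EI) = 4090/EI
  triangular load, peak 20 at the fixed end: w₀L⁴/(30EI) = 6667/EI
  δ_0 = 13174/EI
Tip deflection under a unit load at C: L³/(3EI) = 333.3/EI.
With EI = 19000 kN·m²: δ_0 = 0.69336 m and δ_{CC} = 0.017544 m/kN.
Compatibility — the beam at C must follow the support down by 0.025 m: δ_0 − R_C·δ_{CC} = 0.025, so R_C = (0.69336 − 0.025)/0.017544 = 38.1 kN.
Vertical equilibrium: R_A = ΣP − R_C = 224.2 − 38.1 = 186.1 kN.

R_A = 186.1 kN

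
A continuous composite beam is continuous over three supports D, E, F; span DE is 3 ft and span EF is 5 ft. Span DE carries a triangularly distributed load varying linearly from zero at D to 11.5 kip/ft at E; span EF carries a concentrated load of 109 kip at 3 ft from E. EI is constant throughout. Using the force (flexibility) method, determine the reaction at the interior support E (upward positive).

R_E = 87 kip

Insert a hinge at E; M_E is the redundant, and each span becomes simply supported.
Rotations at E on the released spans (each span's end-slope, ×1/EI):
  span DE: triangular load, peak 11.5: w₀L³/(45EI) = 6.9/EI
  span EF: point load 109 at a = 3: Pab(L + b)/(6LEI) = 152.6/EI
  relative rotation θ_0 = (6.9 + 152.6)/EI = 159.5/EI
A unit hogging moment at E produces rotation L₁/(3EI) + L₂/(3EI) = 2.667/EI.
Compatibility: M_E·(L₁+L₂)/(3EI) = θ_0, giving M_E = 59.81 kip·ft (hogging).
Span DE, ΣM about D with M_E applied at E: R_E^{DE}·3 = 34.5 + 59.81, so R_E^{DE} = 31.44 kip and R_D = 17.25 − 31.44 = -14.19 kip.
Span EF, ΣM about F: R_E^{EF}·5 = 218 + 59.81, so R_E^{EF} = 55.56 kip and R_F = 109 − 55.56 = 53.44 kip.
R_E = 31.44 + 55.56 = 87 kip.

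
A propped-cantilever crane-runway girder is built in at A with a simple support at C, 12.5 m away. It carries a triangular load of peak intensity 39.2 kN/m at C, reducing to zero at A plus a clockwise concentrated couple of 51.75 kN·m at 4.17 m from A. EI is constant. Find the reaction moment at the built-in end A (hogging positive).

M_A = 365.9 kN·m

Release the roller at C. Primary structure: cantilever fixed at A.
Primary-structure tip deflection at C by superposition:
  triangular load, peak 39.2 at the free end: 11w₀L⁴/(120EI) = 87728/EI
  clockwise couple 51.75 at a = 4.17: M₀a(2L − a)/(2EI) = 2248/EI
  δ_0 = 89975/EI
Flexibility coefficient — unit upward force at C: δ_{CC} = L³/(3EI) = 651/EI.
The prop prevents deflection at C: R_C = δ_0/δ_{CC} = 89975/651 = 138.2 kN.
Moment equilibrium about A: M_A = Σ(load moments about A) − R_C·L = 2093 − 138.2×12.5 = 365.9 kN·m.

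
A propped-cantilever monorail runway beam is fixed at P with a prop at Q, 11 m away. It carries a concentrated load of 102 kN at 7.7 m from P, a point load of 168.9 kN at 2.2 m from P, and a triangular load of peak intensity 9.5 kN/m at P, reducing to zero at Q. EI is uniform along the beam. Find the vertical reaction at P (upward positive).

R_P = 245.8 kN

Remove the prop at Q; the released (primary) structure is a cantilever built in at P.
Free-end deflection of the primary structure under the applied loading (downward +):
  point load 102 at a = 7.7: Pa²(3L − a)/(6EI) = 25501/EI
  point load 168.9 at a = 2.2: Pa²(3L − a)/(6EI) = 4196/EI
  triangular load, peak 9.5 at the fixed end: w₀L⁴/(30EI) = 4636/EI
  δ_0 = 34333/EI
Flexibility coefficient — unit upward force at Q: δ_{QQ} = L³/(3EI) = 443.7/EI.
The prop prevents deflection at Q: R_Q = δ_0/δ_{QQ} = 34333/443.7 = 77.39 kN.
Vertical equilibrium: R_P = ΣP − R_Q = 323.1 − 77.39 = 245.8 kN.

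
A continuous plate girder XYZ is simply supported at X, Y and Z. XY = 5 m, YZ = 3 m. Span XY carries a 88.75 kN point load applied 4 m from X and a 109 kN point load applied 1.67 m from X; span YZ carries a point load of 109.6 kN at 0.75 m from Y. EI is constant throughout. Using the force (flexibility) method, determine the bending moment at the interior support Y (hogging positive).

Insert a hinge at Y; M_Y is the redundant, and each span becomes simply supported.
Rotations at Y on the released spans (each span's end-slope, ×1/EI):
  span XY: point load 88.75 at a = 4: Pab(L + a)/(6LEI) = 106.5/EI
  span XY: point load 109 at a = 1.67: Pab(L + a)/(6LEI) = 134.8/EI
  span YZ: point load 109.6 at a = 0.75: Pab(L + b)/(6LEI) = 53.94/EI
  relative rotation θ_0 = (241.3 + 53.94)/EI = 295.2/EI
A unit hogging moment at Y produces rotation L₁/(3EI) + L₂/(3EI) = 2.667/EI.
Slope continuity at Y: θ_0 = M_Y·2.667/EI, so M_Y = 295.2/2.667 = 110.7 kN·m (hogging).

M_Y = 110.7 kN·m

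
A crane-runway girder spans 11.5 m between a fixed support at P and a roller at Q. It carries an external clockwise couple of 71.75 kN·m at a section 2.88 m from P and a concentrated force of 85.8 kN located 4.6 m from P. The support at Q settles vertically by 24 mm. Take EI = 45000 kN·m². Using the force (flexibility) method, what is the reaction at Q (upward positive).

Remove the prop at Q; the released (primary) structure is a cantilever built in at P.
Downward deflection at the released point Q due to the loads:
  clockwise couple 71.75 at a = 2.88: M₀a(2L − a)/(2EI) = 2079/EI
  point load 85.8 at a = 4.6: Pa²(3L − a)/(6EI) = 9047/EI
  δ_0 = 11126/EI
Tip deflection under a unit load at Q: L³/(3EI) = 507/EI.
With EI = 45000 kN·m²: δ_0 = 0.24725 m and δ_{QQ} = 0.011266 m/kN.
Compatibility — the beam at Q must follow the support down by 0.024 m: δ_0 − R_Q·δ_{QQ} = 0.024, so R_Q = (0.24725 − 0.024)/0.011266 = 19.82 kN.

R_Q = 19.82 kN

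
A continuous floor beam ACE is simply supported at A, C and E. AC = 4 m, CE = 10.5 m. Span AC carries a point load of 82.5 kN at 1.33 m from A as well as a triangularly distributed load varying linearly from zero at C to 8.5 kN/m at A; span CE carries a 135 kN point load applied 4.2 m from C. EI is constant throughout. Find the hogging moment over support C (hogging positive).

Release continuity at C by inserting a hinge; the redundant is the internal moment M_C. The primary structure is two simply-supported spans AC and CE.
Discontinuity in slope at C on the released structure — sum the simple-span end rotations:
  span AC: point load 82.5 at a = 1.33: Pab(L + a)/(6LEI) = 65.06/EI
  span AC: triangular load, peak 8.5: 7w₀L³/(360EI) = 10.58/EI
  span CE: point load 135 at a = 4.2: Pab(L + b)/(6LEI) = 952.6/EI
  relative rotation θ_0 = (75.64 + 952.6)/EI = 1028/EI
A unit hogging moment at C produces rotation L₁/(3EI) + L₂/(3EI) = 4.833/EI.
Slope continuity at C: θ_0 = M_C·4.833/EI, so M_C = 1028/4.833 = 212.7 kN·m (hogging).

M_C = 212.7 kN·m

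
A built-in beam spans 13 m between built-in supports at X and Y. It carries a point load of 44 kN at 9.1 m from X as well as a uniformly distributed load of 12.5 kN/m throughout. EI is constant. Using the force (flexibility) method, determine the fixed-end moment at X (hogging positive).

M_X = 212.1 kN·m

Take the two fixed-end moments M_X, M_Y as redundants; the released structure is the simple span XY.
On the primary (simply-supported) span, the end slopes from the loading are:
  at X: point load 44 at a = 9.1: Pab(L + b)/(6LEI) = 338.3/EI
  at Y: point load 44 at a = 9.1: Pab(L + a)/(6LEI) = 442.4/EI
  at X: UDL 12.5: wL³/(24EI) = 1144/EI
  at Y: UDL 12.5: wL³/(24EI) = 1144/EI
  θ_X0 = 1483/EI,  θ_Y0 = 1587/EI
Flexibility coefficients: a unit moment at one end gives L/(3EI) there and L/(6EI) at the far end, so f₁₁ = f₂₂ = 4.333/EI and f₁₂ = f₂₁ = 2.167/EI.
Compatibility — zero rotation at each built-in end:
  4.333 M_X + 2.167 M_Y = 1483
  2.167 M_X + 4.333 M_Y = 1587
Solving the pair gives M_X = 212.1 kN·m and M_Y = 260.1 kN·m (hogging).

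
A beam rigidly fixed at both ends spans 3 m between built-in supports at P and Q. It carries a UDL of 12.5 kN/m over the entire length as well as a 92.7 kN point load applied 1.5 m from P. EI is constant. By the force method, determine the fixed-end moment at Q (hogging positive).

Take the two fixed-end moments M_P, M_Q as redundants; the released structure is the simple span PQ.
Simple-span end rotations at P and Q under the given loads:
  at P: UDL 12.5: wL³/(24EI) = 14.06/EI
  at Q: UDL 12.5: wL³/(24EI) = 14.06/EI
  at P: point load 92.7 at a = 1.5: Pab(L + b)/(6LEI) = 52.14/EI
  at Q: point load 92.7 at a = 1.5: Pab(L + a)/(6LEI) = 52.14/EI
  θ_P0 = 66.21/EI,  θ_Q0 = 66.21/EI
Flexibility coefficients: a unit moment at one end gives L/(3EI) there and L/(6EI) at the far end, so f₁₁ = f₂₂ = 1/EI and f₁₂ = f₂₁ = 0.5/EI.
Compatibility — zero rotation at each built-in end:
  1 M_P + 0.5 M_Q = 66.21
  0.5 M_P + 1 M_Q = 66.21
Solving the pair gives M_P = 44.14 kN·m and M_Q = 44.14 kN·m (hogging).

M_Q = 44.14 kN·m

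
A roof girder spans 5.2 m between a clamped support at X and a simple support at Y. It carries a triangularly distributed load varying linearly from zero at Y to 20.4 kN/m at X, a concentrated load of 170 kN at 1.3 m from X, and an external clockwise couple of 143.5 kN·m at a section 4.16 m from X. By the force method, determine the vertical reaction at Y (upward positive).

Remove the prop at Y; the released (primary) structure is a cantilever built in at X.
Downward deflection at the released point Y due to the loads:
  triangular load, peak 20.4 at the fixed end: w₀L⁴/(30EI) = 497.2/EI
  point load 170 at a = 1.3: Pa²(3L − a)/(6EI) = 684.7/EI
  clockwise couple 143.5 at a = 4.16: M₀a(2L − a)/(2EI) = 1863/EI
  δ_0 = 3044/EI
Flexibility coefficient — unit upward force at Y: δ_{YY} = L³/(3EI) = 46.87/EI.
Compatibility at Y: δ_0 − R_Y·δ_{YY} = 0, so R_Y = 3044/46.87 = 64.96 kN.

R_Y = 64.96 kN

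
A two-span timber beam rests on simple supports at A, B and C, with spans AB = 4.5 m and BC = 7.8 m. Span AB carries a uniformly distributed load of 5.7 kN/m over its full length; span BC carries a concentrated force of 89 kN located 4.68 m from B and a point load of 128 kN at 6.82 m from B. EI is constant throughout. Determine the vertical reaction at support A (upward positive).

R_A = -13.48 kN

Release continuity at B by inserting a hinge; the redundant is the internal moment M_B. The primary structure is two simply-supported spans AB and BC.
Rotations at B on the released spans (each span's end-slope, ×1/EI):
  span AB: UDL 5.7: wL³/(24EI) = 21.64/EI
  span BC: point load 89 at a = 4.68: Pab(L + b)/(6LEI) = 303.2/EI
  span BC: point load 128 at a = 6.82: Pab(L + b)/(6LEI) = 160.5/EI
  relative rotation θ_0 = (21.64 + 463.7)/EI = 485.4/EI
A unit hogging moment at B produces rotation L₁/(3EI) + L₂/(3EI) = 4.1/EI.
Compatibility: M_B·(L₁+L₂)/(3EI) = θ_0, giving M_B = 118.4 kN·m (hogging).
Span AB, ΣM about A with M_B applied at B: R_B^{AB}·4.5 = 57.71 + 118.4, so R_B^{AB} = 39.13 kN and R_A = 25.65 − 39.13 = -13.48 kN.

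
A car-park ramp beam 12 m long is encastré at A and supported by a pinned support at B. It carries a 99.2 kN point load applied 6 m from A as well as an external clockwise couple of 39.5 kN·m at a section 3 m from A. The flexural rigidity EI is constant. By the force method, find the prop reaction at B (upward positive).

R_B = 33.16 kN

Release the roller at B. Primary structure: cantilever fixed at A.
Downward deflection at the released point B due to the loads:
  point load 99.2 at a = 6: Pa²(3L − a)/(6EI) = 17856/EI
  clockwise couple 39.5 at a = 3: M₀a(2L − a)/(2EI) = 1244/EI
  δ_0 = 19100/EI
Flexibility coefficient — unit upward force at B: δ_{BB} = L³/(3EI) = 576/EI.
The prop prevents deflection at B: R_B = δ_0/δ_{BB} = 19100/576 = 33.16 kN.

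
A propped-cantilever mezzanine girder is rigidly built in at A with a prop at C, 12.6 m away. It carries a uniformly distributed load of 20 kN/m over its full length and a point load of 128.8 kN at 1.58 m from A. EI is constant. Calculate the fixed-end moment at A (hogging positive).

M_A = 563.7 kN·m

Take the reaction at C as the redundant and release it; the primary structure is a cantilever fixed at A.
Deflection at C on the released cantilever, summing each load's contribution:
  UDL 20: wL⁴/(8EI) = 63012/EI
  point load 128.8 at a = 1.58: Pa²(3L − a)/(6EI) = 1941/EI
  δ_0 = 64953/EI
Tip deflection under a unit load at C: L³/(3EI) = 666.8/EI.
Compatibility at C: δ_0 − R_C·δ_{CC} = 0, so R_C = 64953/666.8 = 97.41 kN.
Moment equilibrium about A: M_A = Σ(load moments about A) − R_C·L = 1791 − 97.41×12.6 = 563.7 kN·m.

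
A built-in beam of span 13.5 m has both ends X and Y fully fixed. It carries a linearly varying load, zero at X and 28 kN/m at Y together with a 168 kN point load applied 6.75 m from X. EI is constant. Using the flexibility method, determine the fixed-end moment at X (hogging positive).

Take the two fixed-end moments M_X, M_Y as redundants; the released structure is the simple span XY.
On the primary (simply-supported) span, the end slopes from the loading are:
  at X: triangular load, peak 28: 7w₀L³/(360EI) = 1340/EI
  at Y: triangular load, peak 28: w₀L³/(45EI) = 1531/EI
  at X: point load 168 at a = 6.75: Pab(L + b)/(6LEI) = 1914/EI
  at Y: point load 168 at a = 6.75: Pab(L + a)/(6LEI) = 1914/EI
  θ_X0 = 3253/EI,  θ_Y0 = 3445/EI
Flexibility coefficients: a unit moment at one end gives L/(3EI) there and L/(6EI) at the far end, so f₁₁ = f₂₂ = 4.5/EI and f₁₂ = f₂₁ = 2.25/EI.
Compatibility — zero rotation at each built-in end:
  4.5 M_X + 2.25 M_Y = 3253
  2.25 M_X + 4.5 M_Y = 3445
Solving the pair gives M_X = 453.6 kN·m and M_Y = 538.6 kN·m (hogging).

M_X = 453.6 kN·m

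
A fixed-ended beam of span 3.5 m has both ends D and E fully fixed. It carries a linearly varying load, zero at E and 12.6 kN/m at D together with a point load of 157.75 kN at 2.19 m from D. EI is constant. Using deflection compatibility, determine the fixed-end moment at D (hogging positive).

M_D = 56.11 kN·m

Take the two fixed-end moments M_D, M_E as redundants; the released structure is the simple span DE.
On the primary (simply-supported) span, the end slopes from the loading are:
  at D: triangular load, peak 12.6: w₀L³/(45EI) = 12.01/EI
  at E: triangular load, peak 12.6: 7w₀L³/(360EI) = 10.5/EI
  at D: point load 157.75 at a = 2.19: Pab(L + b)/(6LEI) = 103.7/EI
  at E: point load 157.75 at a = 2.19: Pab(L + a)/(6LEI) = 122.6/EI
  θ_D0 = 115.7/EI,  θ_E0 = 133.1/EI
Flexibility coefficients: a unit moment at one end gives L/(3EI) there and L/(6EI) at the far end, so f₁₁ = f₂₂ = 1.167/EI and f₁₂ = f₂₁ = 0.5833/EI.
Compatibility — zero rotation at each built-in end:
  1.167 M_D + 0.5833 M_E = 115.7
  0.5833 M_D + 1.167 M_E = 133.1
Solving the pair gives M_D = 56.11 kN·m and M_E = 86.05 kN·m (hogging).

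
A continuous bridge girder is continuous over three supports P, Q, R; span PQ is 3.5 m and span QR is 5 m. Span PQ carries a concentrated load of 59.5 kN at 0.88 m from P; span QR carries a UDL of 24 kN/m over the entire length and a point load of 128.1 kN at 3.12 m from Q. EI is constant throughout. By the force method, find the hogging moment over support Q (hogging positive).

M_Q = 115 kN·m

Release continuity at Q by inserting a hinge; the redundant is the internal moment M_Q. The primary structure is two simply-supported spans PQ and QR.
Discontinuity in slope at Q on the released structure — sum the simple-span end rotations:
  span PQ: point load 59.5 at a = 0.88: Pab(L + a)/(6LEI) = 28.61/EI
  span QR: UDL 24: wL³/(24EI) = 125/EI
  span QR: point load 128.1 at a = 3.12: Pab(L + b)/(6LEI) = 172.3/EI
  relative rotation θ_0 = (28.61 + 297.3)/EI = 325.9/EI
A unit hogging moment at Q produces rotation L₁/(3EI) + L₂/(3EI) = 2.833/EI.
Slope continuity at Q: θ_0 = M_Q·2.833/EI, so M_Q = 325.9/2.833 = 115 kN·m (hogging).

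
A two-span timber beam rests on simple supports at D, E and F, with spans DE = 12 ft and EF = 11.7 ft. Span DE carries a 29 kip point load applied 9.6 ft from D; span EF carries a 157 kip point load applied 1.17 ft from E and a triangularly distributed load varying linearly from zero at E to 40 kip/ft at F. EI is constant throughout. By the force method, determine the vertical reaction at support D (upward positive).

R_D = -15.92 kip

Take M_E as the redundant. Released structure: two simple spans DE and EF with a hinge at E.
Rotations at E on the released spans (each span's end-slope, ×1/EI):
  span DE: point load 29 at a = 9.6: Pab(L + a)/(6LEI) = 200.4/EI
  span EF: point load 157 at a = 1.17: Pab(L + b)/(6LEI) = 612.5/EI
  span EF: triangular load, peak 40: 7w₀L³/(360EI) = 1246/EI
  relative rotation θ_0 = (200.4 + 1858)/EI = 2059/EI
A unit hogging moment at E produces rotation L₁/(3EI) + L₂/(3EI) = 7.9/EI.
Compatibility: M_E·(L₁+L₂)/(3EI) = θ_0, giving M_E = 260.6 kip·ft (hogging).
Span DE, ΣM about D with M_E applied at E: R_E^{DE}·12 = 278.4 + 260.6, so R_E^{DE} = 44.92 kip and R_D = 29 − 44.92 = -15.92 kip.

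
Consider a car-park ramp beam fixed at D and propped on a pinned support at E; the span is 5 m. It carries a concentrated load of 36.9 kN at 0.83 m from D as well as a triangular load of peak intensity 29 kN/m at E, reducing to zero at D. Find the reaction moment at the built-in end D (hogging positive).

Choose R_E as the redundant. The primary structure is the cantilever fixed at D.
Downward deflection at the released point E due to the loads:
  point load 36.9 at a = 0.83: Pa²(3L − a)/(6EI) = 60.03/EI
  triangular load, peak 29 at the free end: 11w₀L⁴/(120EI) = 1661/EI
  δ_0 = 1721/EI
Flexibility coefficient — unit upward force at E: δ_{EE} = L³/(3EI) = 41.67/EI.
The prop prevents deflection at E: R_E = δ_0/δ_{EE} = 1721/41.67 = 41.32 kN.
Moment equilibrium about D: M_D = Σ(load moments about D) − R_E·L = 272.3 − 41.32×5 = 65.71 kN·m.

M_D = 65.71 kN·m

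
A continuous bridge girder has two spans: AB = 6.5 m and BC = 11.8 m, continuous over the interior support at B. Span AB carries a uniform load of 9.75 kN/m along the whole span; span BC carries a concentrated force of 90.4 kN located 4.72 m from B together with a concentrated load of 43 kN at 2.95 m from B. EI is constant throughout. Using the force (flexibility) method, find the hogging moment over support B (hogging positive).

Take M_B as the redundant. Released structure: two simple spans AB and BC with a hinge at B.
Discontinuity in slope at B on the released structure — sum the simple-span end rotations:
  span AB: UDL 9.75: wL³/(24EI) = 111.6/EI
  span BC: point load 90.4 at a = 4.72: Pab(L + b)/(6LEI) = 805.6/EI
  span BC: point load 43 at a = 2.95: Pab(L + b)/(6LEI) = 327.4/EI
  relative rotation θ_0 = (111.6 + 1133)/EI = 1245/EI
A unit hogging moment at B produces rotation L₁/(3EI) + L₂/(3EI) = 6.1/EI.
Compatibility: M_B·(L₁+L₂)/(3EI) = θ_0, giving M_B = 204 kN·m (hogging).

M_B = 204 kN·m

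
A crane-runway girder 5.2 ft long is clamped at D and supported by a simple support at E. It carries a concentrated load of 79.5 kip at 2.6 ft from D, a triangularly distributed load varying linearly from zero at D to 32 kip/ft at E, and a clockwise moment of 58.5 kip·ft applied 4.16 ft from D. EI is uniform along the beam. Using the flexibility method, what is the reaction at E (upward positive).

R_E = 86.8 kip

Release the roller at E. Primary structure: cantilever fixed at D.
Primary-structure tip deflection at E by superposition:
  point load 79.5 at a = 2.6: Pa²(3L − a)/(6EI) = 1164/EI
  triangular load, peak 32 at the free end: 11w₀L⁴/(120EI) = 2145/EI
  clockwise couple 58.5 at a = 4.16: M₀a(2L − a)/(2EI) = 759.3/EI
  δ_0 = 4068/EI
Tip deflection under a unit load at E: L³/(3EI) = 46.87/EI.
Compatibility at E: δ_0 − R_E·δ_{EE} = 0, so R_E = 4068/46.87 = 86.8 kip.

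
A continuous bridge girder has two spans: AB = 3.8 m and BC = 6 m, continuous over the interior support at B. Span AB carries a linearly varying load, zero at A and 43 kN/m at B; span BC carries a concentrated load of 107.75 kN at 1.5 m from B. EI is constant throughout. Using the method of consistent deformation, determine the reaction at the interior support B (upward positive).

Insert a hinge at B; M_B is the redundant, and each span becomes simply supported.
End slopes at the hinge B, treating each span as simply supported:
  span AB: triangular load, peak 43: w₀L³/(45EI) = 52.43/EI
  span BC: point load 107.75 at a = 1.5: Pab(L + b)/(6LEI) = 212.1/EI
  relative rotation θ_0 = (52.43 + 212.1)/EI = 264.6/EI
A unit hogging moment at B produces rotation L₁/(3EI) + L₂/(3EI) = 3.267/EI.
Compatibility: M_B·(L₁+L₂)/(3EI) = θ_0, giving M_B = 80.99 kN·m (hogging).
Span AB, ΣM about A with M_B applied at B: R_B^{AB}·3.8 = 207 + 80.99, so R_B^{AB} = 75.78 kN and R_A = 81.7 − 75.78 = 5.92 kN.
Span BC, ΣM about C: R_B^{BC}·6 = 484.9 + 80.99, so R_B^{BC} = 94.31 kN and R_C = 107.8 − 94.31 = 13.44 kN.
R_B = 75.78 + 94.31 = 170.1 kN.

R_B = 170.1 kN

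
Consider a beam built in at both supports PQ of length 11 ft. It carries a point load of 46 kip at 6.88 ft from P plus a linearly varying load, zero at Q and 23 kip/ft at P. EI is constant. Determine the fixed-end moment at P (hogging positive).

M_P = 183.5 kip·ft

Take the two fixed-end moments M_P, M_Q as redundants; the released structure is the simple span PQ.
On the primary (simply-supported) span, the end slopes from the loading are:
  at P: point load 46 at a = 6.88: Pab(L + b)/(6LEI) = 298.7/EI
  at Q: point load 46 at a = 6.88: Pab(L + a)/(6LEI) = 353.2/EI
  at P: triangular load, peak 23: w₀L³/(45EI) = 680.3/EI
  at Q: triangular load, peak 23: 7w₀L³/(360EI) = 595.3/EI
  θ_P0 = 979/EI,  θ_Q0 = 948.5/EI
Flexibility coefficients: a unit moment at one end gives L/(3EI) there and L/(6EI) at the far end, so f₁₁ = f₂₂ = 3.667/EI and f₁₂ = f₂₁ = 1.833/EI.
Compatibility — zero rotation at each built-in end:
  3.667 M_P + 1.833 M_Q = 979
  1.833 M_P + 3.667 M_Q = 948.5
Solving the pair gives M_P = 183.5 kip·ft and M_Q = 166.9 kip·ft (hogging).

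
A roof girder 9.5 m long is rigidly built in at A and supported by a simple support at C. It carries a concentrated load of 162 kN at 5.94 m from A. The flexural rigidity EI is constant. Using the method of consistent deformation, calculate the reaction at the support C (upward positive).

R_C = 75.2 kN

Remove the prop at C; the released (primary) structure is a cantilever built in at A.
Primary-structure tip deflection at C by superposition:
  point load 162 at a = 5.94: Pa²(3L − a)/(6EI) = 21492/EI
Tip deflection under a unit load at C: L³/(3EI) = 285.8/EI.
Compatibility at C: δ_0 − R_C·δ_{CC} = 0, so R_C = 21492/285.8 = 75.2 kN.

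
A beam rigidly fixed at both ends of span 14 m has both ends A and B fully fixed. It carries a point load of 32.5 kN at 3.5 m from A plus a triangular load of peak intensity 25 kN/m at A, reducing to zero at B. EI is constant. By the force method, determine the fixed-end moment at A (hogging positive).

Release both end moments; the primary structure is a simply-supported span AB with redundants M_A and M_B.
End rotations of the released simple span under the applied load (×1/EI):
  at A: point load 32.5 at a = 3.5: Pab(L + b)/(6LEI) = 348.4/EI
  at B: point load 32.5 at a = 3.5: Pab(L + a)/(6LEI) = 248.8/EI
  at A: triangular load, peak 25: w₀L³/(45EI) = 1524/EI
  at B: triangular load, peak 25: 7w₀L³/(360EI) = 1334/EI
  θ_A0 = 1873/EI,  θ_B0 = 1583/EI
Flexibility coefficients: a unit moment at one end gives L/(3EI) there and L/(6EI) at the far end, so f₁₁ = f₂₂ = 4.667/EI and f₁₂ = f₂₁ = 2.333/EI.
Compatibility — zero rotation at each built-in end:
  4.667 M_A + 2.333 M_B = 1873
  2.333 M_A + 4.667 M_B = 1583
Solving the pair gives M_A = 309 kN·m and M_B = 184.7 kN·m (hogging).

M_A = 309 kN·m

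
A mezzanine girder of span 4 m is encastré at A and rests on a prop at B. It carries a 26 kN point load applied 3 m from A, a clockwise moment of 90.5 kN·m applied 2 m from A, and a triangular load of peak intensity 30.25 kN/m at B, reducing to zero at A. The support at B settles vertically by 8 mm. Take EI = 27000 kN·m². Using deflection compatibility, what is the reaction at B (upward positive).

R_B = 65.06 kN

Release the roller at B. Primary structure: cantilever fixed at A.
Deflection at B on the released cantilever, summing each load's contribution:
  point load 26 at a = 3: Pa²(3L − a)/(6EI) = 351/EI
  clockwise couple 90.5 at a = 2: M₀a(2L − a)/(2EI) = 543/EI
  triangular load, peak 30.25 at the free end: 11w₀L⁴/(120EI) = 709.9/EI
  δ_0 = 1604/EI
Tip deflection under a unit load at B: L³/(3EI) = 21.33/EI.
With EI = 27000 kN·m²: δ_0 = 0.059402 m and δ_{BB} = 0.00079 m/kN.
Compatibility — the beam at B must follow the support down by 0.008 m: δ_0 − R_B·δ_{BB} = 0.008, so R_B = (0.059402 − 0.008)/0.00079 = 65.06 kN.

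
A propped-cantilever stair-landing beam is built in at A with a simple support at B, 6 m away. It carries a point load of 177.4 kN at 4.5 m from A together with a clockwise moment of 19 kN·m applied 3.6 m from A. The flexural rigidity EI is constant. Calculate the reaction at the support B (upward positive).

Remove the prop at B; the released (primary) structure is a cantilever built in at A.
Free-end deflection of the primary structure under the applied loading (downward +):
  point load 177.4 at a = 4.5: Pa²(3L − a)/(6EI) = 8083/EI
  clockwise couple 19 at a = 3.6: M₀a(2L − a)/(2EI) = 287.3/EI
  δ_0 = 8370/EI
Flexibility coefficient — unit upward force at B: δ_{BB} = L³/(3EI) = 72/EI.
The prop prevents deflection at B: R_B = δ_0/δ_{BB} = 8370/72 = 116.3 kN.

R_B = 116.3 kN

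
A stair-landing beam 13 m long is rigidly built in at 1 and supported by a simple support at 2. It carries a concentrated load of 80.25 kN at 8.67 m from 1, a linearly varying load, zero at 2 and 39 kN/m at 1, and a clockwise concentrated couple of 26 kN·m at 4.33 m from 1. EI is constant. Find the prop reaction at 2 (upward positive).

Release the roller at 2. Primary structure: cantilever fixed at 1.
Free-end deflection of the primary structure under the applied loading (downward +):
  point load 80.25 at a = 8.67: Pa²(3L − a)/(6EI) = 30493/EI
  triangular load, peak 39 at the fixed end: w₀L⁴/(30EI) = 37129/EI
  clockwise couple 26 at a = 4.33: M₀a(2L − a)/(2EI) = 1220/EI
  δ_0 = 68842/EI
Flexibility coefficient — unit upward force at 2: δ_{22} = L³/(3EI) = 732.3/EI.
Compatibility at 2: δ_0 − R_2·δ_{22} = 0, so R_2 = 68842/732.3 = 94 kN.

R_2 = 94 kN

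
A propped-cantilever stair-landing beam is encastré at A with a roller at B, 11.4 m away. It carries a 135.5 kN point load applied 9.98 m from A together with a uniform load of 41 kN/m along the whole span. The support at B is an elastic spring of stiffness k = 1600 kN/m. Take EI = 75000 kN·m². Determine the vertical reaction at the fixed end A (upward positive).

R_A = 342.1 kN

Take the reaction at B as the redundant and release it; the primary structure is a cantilever fixed at A.
Downward deflection at the released point B due to the loads:
  point load 135.5 at a = 9.98: Pa²(3L − a)/(6EI) = 54478/EI
  UDL 41: wL⁴/(8EI) = 86559/EI
  δ_0 = 141037/EI
Flexibility coefficient — unit upward force at B: δ_{BB} = L³/(3EI) = 493.8/EI.
With EI = 75000 kN·m²: δ_0 = 1.8805 m and δ_{BB} = 0.006585 m/kN.
Compatibility — the spring shortens by R_B/k under the reaction it provides: δ_0 − R_B·δ_{BB} = R_B/k. With 1/k = 0.000625 m/kN, R_B = δ_0 / (δ_{BB} + 1/k) = 1.8805 / (0.006585 + 0.000625) = 260.8 kN.
Vertical equilibrium: R_A = ΣP − R_B = 602.9 − 260.8 = 342.1 kN.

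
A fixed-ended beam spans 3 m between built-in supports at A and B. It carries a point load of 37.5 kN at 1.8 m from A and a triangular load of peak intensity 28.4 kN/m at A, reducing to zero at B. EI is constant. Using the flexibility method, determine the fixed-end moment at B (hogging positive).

M_B = 24.72 kN·m

Take the two fixed-end moments M_A, M_B as redundants; the released structure is the simple span AB.
Simple-span end rotations at A and B under the given loads:
  at A: point load 37.5 at a = 1.8: Pab(L + b)/(6LEI) = 18.9/EI
  at B: point load 37.5 at a = 1.8: Pab(L + a)/(6LEI) = 21.6/EI
  at A: triangular load, peak 28.4: w₀L³/(45EI) = 17.04/EI
  at B: triangular load, peak 28.4: 7w₀L³/(360EI) = 14.91/EI
  θ_A0 = 35.94/EI,  θ_B0 = 36.51/EI
Flexibility coefficients: a unit moment at one end gives L/(3EI) there and L/(6EI) at the far end, so f₁₁ = f₂₂ = 1/EI and f₁₂ = f₂₁ = 0.5/EI.
Compatibility — zero rotation at each built-in end:
  1 M_A + 0.5 M_B = 35.94
  0.5 M_A + 1 M_B = 36.51
Solving the pair gives M_A = 23.58 kN·m and M_B = 24.72 kN·m (hogging).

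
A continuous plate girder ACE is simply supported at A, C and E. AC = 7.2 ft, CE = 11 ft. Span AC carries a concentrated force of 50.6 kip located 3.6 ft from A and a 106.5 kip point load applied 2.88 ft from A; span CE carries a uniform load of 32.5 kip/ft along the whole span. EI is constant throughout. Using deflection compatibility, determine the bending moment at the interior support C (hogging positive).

M_C = 375.1 kip·ft

Take M_C as the redundant. Released structure: two simple spans AC and CE with a hinge at C.
Discontinuity in slope at C on the released structure — sum the simple-span end rotations:
  span AC: point load 50.6 at a = 3.6: Pab(L + a)/(6LEI) = 163.9/EI
  span AC: point load 106.5 at a = 2.88: Pab(L + a)/(6LEI) = 309.2/EI
  span CE: UDL 32.5: wL³/(24EI) = 1802/EI
  relative rotation θ_0 = (473.1 + 1802)/EI = 2276/EI
A unit hogging moment at C produces rotation L₁/(3EI) + L₂/(3EI) = 6.067/EI.
Slope continuity at C: θ_0 = M_C·6.067/EI, so M_C = 2276/6.067 = 375.1 kip·ft (hogging).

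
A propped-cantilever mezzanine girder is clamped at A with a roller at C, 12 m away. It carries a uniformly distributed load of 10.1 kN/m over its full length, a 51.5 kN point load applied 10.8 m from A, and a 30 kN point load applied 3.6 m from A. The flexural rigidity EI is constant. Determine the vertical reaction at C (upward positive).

R_C = 92.9 kN

Take the reaction at C as the redundant and release it; the primary structure is a cantilever fixed at A.
Deflection at C on the released cantilever, summing each load's contribution:
  UDL 10.1: wL⁴/(8EI) = 26179/EI
  point load 51.5 at a = 10.8: Pa²(3L − a)/(6EI) = 25229/EI
  point load 30 at a = 3.6: Pa²(3L − a)/(6EI) = 2100/EI
  δ_0 = 53508/EI
Tip deflection under a unit load at C: L³/(3EI) = 576/EI.
Compatibility at C: δ_0 − R_C·δ_{CC} = 0, so R_C = 53508/576 = 92.9 kN.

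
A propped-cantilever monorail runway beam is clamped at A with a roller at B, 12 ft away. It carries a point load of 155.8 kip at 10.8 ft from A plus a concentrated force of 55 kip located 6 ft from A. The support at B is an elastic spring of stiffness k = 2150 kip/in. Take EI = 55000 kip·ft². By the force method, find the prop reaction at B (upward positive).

Remove the prop at B; the released (primary) structure is a cantilever built in at A.
Free-end deflection of the primary structure under the applied loading (downward +):
  point load 155.8 at a = 10.8: Pa²(3L − a)/(6EI) = 76325/EI
  point load 55 at a = 6: Pa²(3L − a)/(6EI) = 9900/EI
  δ_0 = 86225/EI
Flexibility coefficient — unit upward force at B: δ_{BB} = L³/(3EI) = 576/EI.
With EI = 55000 kip·ft²: δ_0 = 1.5677 ft and δ_{BB} = 0.010473 ft/kip.
Compatibility — the spring shortens by R_B/k under the reaction it provides: δ_0 − R_B·δ_{BB} = R_B/k. With 1/k = 1/(2150×12) ft/kip = 0.000039 ft/kip, R_B = δ_0 / (δ_{BB} + 1/k) = 1.5677 / (0.010473 + 0.000039) = 149.1 kip.

R_B = 149.1 kip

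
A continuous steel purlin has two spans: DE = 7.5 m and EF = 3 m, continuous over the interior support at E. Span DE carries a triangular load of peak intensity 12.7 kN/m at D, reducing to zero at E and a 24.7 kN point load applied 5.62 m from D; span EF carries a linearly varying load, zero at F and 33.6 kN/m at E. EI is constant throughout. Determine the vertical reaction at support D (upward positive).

R_D = 30.31 kN

Take M_E as the redundant. Released structure: two simple spans DE and EF with a hinge at E.
End slopes at the hinge E, treating each span as simply supported:
  span DE: triangular load, peak 12.7: 7w₀L³/(360EI) = 104.2/EI
  span DE: point load 24.7 at a = 5.62: Pab(L + a)/(6LEI) = 76.09/EI
  span EF: triangular load, peak 33.6: w₀L³/(45EI) = 20.16/EI
  relative rotation θ_0 = (180.3 + 20.16)/EI = 200.4/EI
A unit hogging moment at E produces rotation L₁/(3EI) + L₂/(3EI) = 3.5/EI.
Slope continuity at E: θ_0 = M_E·3.5/EI, so M_E = 200.4/3.5 = 57.26 kN·m (hogging).
Span DE, ΣM about D with M_E applied at E: R_E^{DE}·7.5 = 257.9 + 57.26, so R_E^{DE} = 42.02 kN and R_D = 72.33 − 42.02 = 30.31 kN.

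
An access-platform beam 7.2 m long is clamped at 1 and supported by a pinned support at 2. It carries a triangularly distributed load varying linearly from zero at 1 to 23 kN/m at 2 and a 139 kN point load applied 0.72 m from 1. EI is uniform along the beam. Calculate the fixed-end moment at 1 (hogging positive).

Take the reaction at 2 as the redundant and release it; the primary structure is a cantilever fixed at 1.
Primary-structure tip deflection at 2 by superposition:
  triangular load, peak 23 at the free end: 11w₀L⁴/(120EI) = 5666/EI
  point load 139 at a = 0.72: Pa²(3L − a)/(6EI) = 250.8/EI
  δ_0 = 5917/EI
Flexibility coefficient — unit upward force at 2: δ_{22} = L³/(3EI) = 124.4/EI.
Compatibility at 2: δ_0 − R_2·δ_{22} = 0, so R_2 = 5917/124.4 = 47.56 kN.
Moment equilibrium about 1: M_1 = Σ(load moments about 1) − R_2·L = 497.5 − 47.56×7.2 = 155.1 kN·m.

M_1 = 155.1 kN·m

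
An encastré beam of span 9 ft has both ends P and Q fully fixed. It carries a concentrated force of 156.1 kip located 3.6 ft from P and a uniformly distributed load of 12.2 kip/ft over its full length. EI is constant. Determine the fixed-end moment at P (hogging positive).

M_P = 284.7 kip·ft

Take the two fixed-end moments M_P, M_Q as redundants; the released structure is the simple span PQ.
On the primary (simply-supported) span, the end slopes from the loading are:
  at P: point load 156.1 at a = 3.6: Pab(L + b)/(6LEI) = 809.2/EI
  at Q: point load 156.1 at a = 3.6: Pab(L + a)/(6LEI) = 708.1/EI
  at P: UDL 12.2: wL³/(24EI) = 370.6/EI
  at Q: UDL 12.2: wL³/(24EI) = 370.6/EI
  θ_P0 = 1180/EI,  θ_Q0 = 1079/EI
Flexibility coefficients: a unit moment at one end gives L/(3EI) there and L/(6EI) at the far end, so f₁₁ = f₂₂ = 3/EI and f₁₂ = f₂₁ = 1.5/EI.
Compatibility — zero rotation at each built-in end:
  3 M_P + 1.5 M_Q = 1180
  1.5 M_P + 3 M_Q = 1079
Solving the pair gives M_P = 284.7 kip·ft and M_Q = 217.2 kip·ft (hogging).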